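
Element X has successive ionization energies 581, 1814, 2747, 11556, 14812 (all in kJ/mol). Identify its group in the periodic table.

Look for the largest jump between consecutive ionization energies: IE4/IE3 ≈ 4.2, far larger than any earlier ratio.
That jump marks the point where a core electron is being removed. So the atom has 3 valence electrons.
A main-group element with 3 valence electrons is in group 13.

Group 13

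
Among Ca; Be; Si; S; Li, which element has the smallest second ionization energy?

Ca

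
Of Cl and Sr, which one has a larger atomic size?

Sr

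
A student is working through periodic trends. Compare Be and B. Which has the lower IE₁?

B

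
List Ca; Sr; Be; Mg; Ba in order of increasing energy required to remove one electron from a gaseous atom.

Ba < Sr < Ca < Mg < Be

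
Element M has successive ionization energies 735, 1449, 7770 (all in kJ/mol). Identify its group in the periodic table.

Group 2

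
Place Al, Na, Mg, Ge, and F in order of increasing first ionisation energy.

F is in period 2, group 17; Na is in period 3, group 1; Mg is in period 3, group 2; Al is in period 3, group 13; Ge is in period 4, group 14.
First ionization energy rises across a period (greater Z_eff holds electrons more tightly) and falls down a group (valence electrons are farther from the nucleus).
These span different periods and groups, so the two trends combine.
Al > Na: Al lies to the right of Na in period 3, so the across-period effect alone puts Al higher.
Mg > Al: this pair runs against the simple trend — see the exception note.
Ge > Mg: the two effects oppose for this pair; the across-period effect wins (762 vs 738 kJ/mol).
F > Ge: relative to Ge, both the across-period and down-group shifts push F's first ionization energy up.
Note the exception: Mg has a higher first ionization energy than Al, contrary to the simple trend — Al's single 3p electron is easier to remove than one from Mg's filled 3s².
Tabulated first ionization energy (kJ/mol): F 1681, Na 496, Mg 738, Al 578, Ge 762.
So from lowest to highest: Na < Al < Mg < Ge < F.

Na, Al, Mg, Ge, F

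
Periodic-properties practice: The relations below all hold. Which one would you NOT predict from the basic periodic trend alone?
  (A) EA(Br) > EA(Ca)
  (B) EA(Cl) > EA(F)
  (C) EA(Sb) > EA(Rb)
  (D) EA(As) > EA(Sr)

The general trend: electron affinity increases across a period and decreases down a group.
(A) Br (period 4, group 17) vs Ca (period 4, group 2): the stated order agrees with the simple trend.
(B) Cl (period 3, group 17) vs F (period 2, group 17): the stated order contradicts the simple trend.
(C) Sb (period 5, group 15) vs Rb (period 5, group 1): the stated order agrees with the simple trend.
(D) As (period 4, group 15) vs Sr (period 5, group 2): the stated order agrees with the simple trend.
The exception is (B): F's small 2p subshell makes the incoming electron feel strong e⁻–e⁻ repulsion, so Cl actually releases more energy on gaining an electron.

(B)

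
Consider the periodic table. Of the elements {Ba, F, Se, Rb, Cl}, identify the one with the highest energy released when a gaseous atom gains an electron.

F is in period 2, group 17; Cl is in period 3, group 17; Se is in period 4, group 16; Rb is in period 5, group 1; Ba is in period 6, group 2.
Electron affinity generally becomes more exothermic across a period toward the halogens and less exothermic down a group.
Here both period and group differ, so the two effects have to be weighed against each other.
Rb > Ba: the two effects oppose for this pair; the down-group effect wins (47 vs 14 kJ/mol).
Se > Rb: relative to Rb, both the across-period and down-group shifts push Se's electron affinity up.
F > Se: both effects reinforce here, so F is clearly the higher of the two.
Cl > F: this pair runs against the simple trend — see the exception note.
Note the exception: Cl has a higher electron affinity than F, contrary to the simple trend — F's small 2p subshell makes the incoming electron feel strong e⁻–e⁻ repulsion, so Cl actually releases more energy on gaining an electron.
Tabulated electron affinity (kJ/mol): F 328, Cl 349, Se 195, Rb 47, Ba 14.
The highest energy released when a gaseous atom gains an electron among these belongs to Cl.

Cl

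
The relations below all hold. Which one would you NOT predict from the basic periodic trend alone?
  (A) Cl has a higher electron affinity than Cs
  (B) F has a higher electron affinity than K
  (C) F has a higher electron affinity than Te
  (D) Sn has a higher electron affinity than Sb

The general trend: electron affinity increases across a period and decreases down a group.
(A) Cl (period 3, group 17) vs Cs (period 6, group 1): the stated order agrees with the simple trend.
(B) F (period 2, group 17) vs K (period 4, group 1): the stated order agrees with the simple trend.
(C) F (period 2, group 17) vs Te (period 5, group 16): the stated order agrees with the simple trend.
(D) Sn (period 5, group 14) vs Sb (period 5, group 15): the stated order contradicts the simple trend.
The exception is (D): adding an electron to Sb's half-filled 5p³ is unfavourable, so Sn has the more exothermic EA.

(D)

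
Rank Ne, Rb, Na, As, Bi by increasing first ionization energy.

Rb < Na < Bi < As < Ne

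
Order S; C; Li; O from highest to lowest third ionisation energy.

Li, O, C, S

IE_3 is the cost of taking one more electron from the +2 cation: S²⁺ still has 4 valence electrons; C²⁺ still has 2 valence electrons; Li²⁺ is already 1 electron into the core; O²⁺ still has 4 valence electrons.
Core electrons are held far more tightly than valence electrons, so Li tops the IE_3 order.
Valence configurations: S²⁺ [Ne]3s²3p², C²⁺ [He]2s², O²⁺ [He]2s²2p².
Tabulated IE_3 (kJ/mol): S 3357, C 4620, Li 11815, O 5300.
Overall IE_3 order: S < C < O < Li.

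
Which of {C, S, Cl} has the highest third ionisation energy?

C

IE_3 is the cost of taking one more electron from the +2 cation: C²⁺ still has 2 valence electrons; S²⁺ still has 4 valence electrons; Cl²⁺ still has 5 valence electrons.
All are still removing valence electrons, so compare the +2 ions as you would atoms: IE_3 generally rises across a period (higher Z_eff) and falls down a group (larger shell), subject to the usual subshell exceptions.
Valence configurations: C²⁺ [He]2s², S²⁺ [Ne]3s²3p², Cl²⁺ [Ne]3s²3p³.
The numbers (kJ/mol): C 4620, S 3357, Cl 3822.
So the third ionization energies run S < Cl < C.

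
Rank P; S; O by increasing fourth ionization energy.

S < P < O

The fourth ionization energy removes an electron from the +3 ion. For each element: P³⁺ still has 2 valence electrons; S³⁺ still has 3 valence electrons; O³⁺ still has 3 valence electrons.
All are still removing valence electrons, so compare the +3 ions as you would atoms: IE_4 generally rises across a period (higher Z_eff) and falls down a group (larger shell), subject to the usual subshell exceptions.
Valence configurations: P³⁺ [Ne]3s², S³⁺ [Ne]3s²3p¹, O³⁺ [He]2s²2p¹.
S³⁺ loses a lone 3p electron whereas P³⁺ must break into a filled 3s² pair, so IE_4(P) > IE_4(S) even though S has the higher nuclear charge.
The numbers (kJ/mol): P 4964, S 4556, O 7469.
So the fourth ionization energies run S < P < O.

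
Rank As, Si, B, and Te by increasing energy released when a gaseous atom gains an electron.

B < As < Si < Te

B is in period 2, group 13; Si is in period 3, group 14; As is in period 4, group 15; Te is in period 5, group 16.
Adding an electron releases more energy for atoms nearer the top right (short of the noble gases).
These sit on a diagonal, where the across-period and down-group effects partly cancel.
As > B: period and group pull opposite ways; the across-period shift dominates (78 vs 27 kJ/mol).
Si > As: the two effects oppose for this pair; the down-group effect wins (134 vs 78 kJ/mol).
Te > Si: the two effects oppose for this pair; the across-period effect wins (190 vs 134 kJ/mol).
Tabulated electron affinity (kJ/mol): B 27, Si 134, As 78, Te 190.
So from lowest to highest: B < As < Si < Te.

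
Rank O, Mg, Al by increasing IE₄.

O, Mg, Al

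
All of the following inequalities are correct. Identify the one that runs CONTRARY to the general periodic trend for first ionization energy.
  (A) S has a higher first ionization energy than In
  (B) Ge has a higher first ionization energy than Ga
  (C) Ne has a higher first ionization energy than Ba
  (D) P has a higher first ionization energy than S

The general trend: first ionization energy increases across a period and decreases down a group.
(A) S (period 3, group 16) vs In (period 5, group 13): the stated order agrees with the simple trend.
(B) Ge (period 4, group 14) vs Ga (period 4, group 13): the stated order agrees with the simple trend.
(C) Ne (period 2, group 18) vs Ba (period 6, group 2): the stated order agrees with the simple trend.
(D) P (period 3, group 15) vs S (period 3, group 16): the stated order contradicts the simple trend.
The exception is (D): S (3p⁴) ionizes more easily than half-filled P (3p³) because the paired 3p electron in S is pushed out by e⁻–e⁻ repulsion.

(D)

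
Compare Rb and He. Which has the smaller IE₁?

Rb

He is in period 1, group 18; Rb is in period 5, group 1.
First ionization energy rises across a period (greater Z_eff holds electrons more tightly) and falls down a group (valence electrons are farther from the nucleus).
These span different periods and groups, so the two trends combine.
He > Rb: both effects reinforce here, so He is clearly the higher of the two.
For reference (kJ/mol): He 2372, Rb 403.
So Rb has the smaller IE₁ (Rb < He).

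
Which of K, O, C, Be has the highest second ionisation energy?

O

IE_2 is the cost of taking one more electron from the +1 cation: K⁺ is the bare [Ar] core; O⁺ still has 5 valence electrons; C⁺ still has 3 valence electrons; Be⁺ still has 1 valence electron.
Usually core removal costs more than valence removal, but here the competition is close: a tightly held n=2 valence electron can cost more to remove than an n=3 core electron, so the actual values have to decide it.
Valence configurations: O⁺ [He]2s²2p³, C⁺ [He]2s²2p¹, Be⁺ [He]2s¹.
The numbers (kJ/mol): K 3052, O 3388, C 2353, Be 1757.
Putting it together, IE_2: Be < C < K < O.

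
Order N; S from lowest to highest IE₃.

S, N

The third ionization energy removes an electron from the +2 ion. For each element: N²⁺ still has 3 valence electrons; S²⁺ still has 4 valence electrons.
All are still removing valence electrons, so compare the +2 ions as you would atoms: IE_3 generally rises across a period (higher Z_eff) and falls down a group (larger shell), subject to the usual subshell exceptions.
Valence configurations: N²⁺ [He]2s²2p¹, S²⁺ [Ne]3s²3p².
The numbers (kJ/mol): N 4578, S 3357.
Overall IE_3 order: S < N.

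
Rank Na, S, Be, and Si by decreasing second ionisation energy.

Na > S > Be > Si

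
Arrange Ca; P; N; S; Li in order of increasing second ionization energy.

Ca < P < S < N < Li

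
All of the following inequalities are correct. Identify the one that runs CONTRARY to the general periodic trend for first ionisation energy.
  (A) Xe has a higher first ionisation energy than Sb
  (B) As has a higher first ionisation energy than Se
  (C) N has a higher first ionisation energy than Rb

The general trend: first ionisation energy increases across a period and decreases down a group.
(A) Xe (period 5, group 18) vs Sb (period 5, group 15): the stated order agrees with the simple trend.
(B) As (period 4, group 15) vs Se (period 4, group 16): the stated order contradicts the simple trend.
(C) N (period 2, group 15) vs Rb (period 5, group 1): the stated order agrees with the simple trend.
The exception is (B): Se (4p⁴) ionizes more easily than half-filled As (4p³).

(B)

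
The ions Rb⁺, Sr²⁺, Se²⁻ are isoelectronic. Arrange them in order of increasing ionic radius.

All of these have 36 electrons, so size is governed by nuclear charge alone: the more protons, the stronger the pull on the same electron cloud, and the smaller the ion.
Nuclear charges: Sr²⁺ (Z=38), Rb⁺ (Z=37), Se²⁻ (Z=34).
Smallest to largest: Sr²⁺ < Rb⁺ < Se²⁻.

Sr²⁺, Rb⁺, Se²⁻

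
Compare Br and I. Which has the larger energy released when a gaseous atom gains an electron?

Br

Electron affinity generally becomes more exothermic across a period toward the halogens and less exothermic down a group.
All are in group 17, so electron affinity increases up the group.
So Br has the larger energy released when a gaseous atom gains an electron (Br > I).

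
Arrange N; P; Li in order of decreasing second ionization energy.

The second ionization energy removes an electron from the +1 ion. For each element: N⁺ still has 4 valence electrons; P⁺ still has 4 valence electrons; Li⁺ is the bare [He] core.
Breaking into a closed-shell core is much more expensive than removing a leftover valence electron — Li has the largest IE_2 here.
Valence configurations: N⁺ [He]2s²2p², P⁺ [Ne]3s²3p².
The numbers (kJ/mol): N 2856, P 1907, Li 7298.
Putting it together, IE_2: P < N < Li.

Li, N, P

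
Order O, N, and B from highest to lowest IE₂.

IE_2 is the cost of taking one more electron from the +1 cation: O⁺ still has 5 valence electrons; N⁺ still has 4 valence electrons; B⁺ still has 2 valence electrons.
All are still removing valence electrons, so compare the +1 ions as you would atoms: IE_2 generally rises across a period (higher Z_eff) and falls down a group (larger shell), subject to the usual subshell exceptions.
Valence configurations: O⁺ [He]2s²2p³, N⁺ [He]2s²2p², B⁺ [He]2s².
The numbers (kJ/mol): O 3388, N 2856, B 2427.
Putting it together, IE_2: B < N < O.

O > N > B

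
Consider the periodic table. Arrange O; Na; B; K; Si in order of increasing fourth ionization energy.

Si < K < O < Na < B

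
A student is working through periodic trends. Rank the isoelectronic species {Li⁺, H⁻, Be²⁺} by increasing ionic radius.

Be²⁺, Li⁺, H⁻

All of these have 2 electrons, so size is governed by nuclear charge alone: the more protons, the stronger the pull on the same electron cloud, and the smaller the ion.
Nuclear charges: Be²⁺ (Z=4), Li⁺ (Z=3), H⁻ (Z=1).
Smallest to largest: Be²⁺ < Li⁺ < H⁻.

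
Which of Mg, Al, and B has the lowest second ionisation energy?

Mg

The second ionization energy removes an electron from the +1 ion. For each element: Mg⁺ still has 1 valence electron; Al⁺ still has 2 valence electrons; B⁺ still has 2 valence electrons.
All are still removing valence electrons, so compare the +1 ions as you would atoms: IE_2 generally rises across a period (higher Z_eff) and falls down a group (larger shell), subject to the usual subshell exceptions.
Valence configurations: Mg⁺ [Ne]3s¹, Al⁺ [Ne]3s², B⁺ [He]2s².
Approximate IE_2 values (kJ/mol): Mg 1451, Al 1817, B 2427.
Putting it together, IE_2: Mg < Al < B.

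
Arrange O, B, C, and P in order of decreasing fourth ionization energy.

B > O > C > P

The fourth ionization energy removes an electron from the +3 ion. For each element: O³⁺ still has 3 valence electrons; B³⁺ is the bare [He] core; C³⁺ still has 1 valence electron; P³⁺ still has 2 valence electrons.
Core electrons are held far more tightly than valence electrons, so B tops the IE_4 order.
Valence configurations: O³⁺ [He]2s²2p¹, C³⁺ [He]2s¹, P³⁺ [Ne]3s².
Approximate IE_4 values (kJ/mol): O 7469, B 25026, C 6223, P 4964.
Overall IE_4 order: P < C < O < B.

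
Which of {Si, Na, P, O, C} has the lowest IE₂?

Si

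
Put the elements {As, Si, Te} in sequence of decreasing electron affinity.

Si is in period 3, group 14; As is in period 4, group 15; Te is in period 5, group 16.
Electron affinity generally becomes more exothermic across a period toward the halogens and less exothermic down a group.
These sit on a diagonal, where the across-period and down-group effects partly cancel.
Si > As: period and group pull opposite ways; the down-group shift dominates (134 vs 78 kJ/mol).
Te > Si: period and group pull opposite ways; the across-period shift dominates (190 vs 134 kJ/mol).
For reference (kJ/mol): Si 134, As 78, Te 190.
So from highest to lowest: Te > Si > As.

Te > Si > As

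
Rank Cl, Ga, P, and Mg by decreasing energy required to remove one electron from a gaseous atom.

Cl > P > Mg > Ga

Removing the outermost electron gets harder across a period and easier down a group.
Neither a single period nor a single group — weigh both effects.
Mg > Ga: the two effects oppose for this pair; the down-group effect wins (738 vs 579 kJ/mol).
P > Mg: both are in period 3; the period trend gives P the larger value.
Cl > P: both are in period 3; the period trend gives Cl the larger value.
Approximate values (kJ/mol): Mg 738, P 1012, Cl 1251, Ga 579.
So from highest to lowest: Cl > P > Mg > Ga.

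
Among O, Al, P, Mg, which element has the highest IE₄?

The fourth ionization energy removes an electron from the +3 ion. For each element: O³⁺ still has 3 valence electrons; Al³⁺ is the bare [Ne] core; P³⁺ still has 2 valence electrons; Mg³⁺ is already 1 electron into the core.
Breaking into a closed-shell core is much more expensive than removing a leftover valence electron — Mg and Al have the largest IE_4 here.
Valence configurations: O³⁺ [He]2s²2p¹, P³⁺ [Ne]3s².
Approximate IE_4 values (kJ/mol): O 7469, Al 11577, P 4964, Mg 10543.
Putting it together, IE_4: P < O < Mg < Al.

Al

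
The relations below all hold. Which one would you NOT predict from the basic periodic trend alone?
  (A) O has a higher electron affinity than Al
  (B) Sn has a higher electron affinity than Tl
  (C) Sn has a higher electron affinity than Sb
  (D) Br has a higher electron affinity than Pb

(C)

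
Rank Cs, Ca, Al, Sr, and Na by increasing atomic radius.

Al, Na, Ca, Sr, Cs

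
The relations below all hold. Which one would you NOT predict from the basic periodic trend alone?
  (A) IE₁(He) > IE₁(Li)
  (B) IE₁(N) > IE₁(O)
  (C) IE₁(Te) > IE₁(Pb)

The general trend: IE₁ increases across a period and decreases down a group.
(A) He (period 1, group 18) vs Li (period 2, group 1): the stated order agrees with the simple trend.
(B) N (period 2, group 15) vs O (period 2, group 16): the stated order contradicts the simple trend.
(C) Te (period 5, group 16) vs Pb (period 6, group 14): the stated order agrees with the simple trend.
The exception is (B): pairing an electron in O's 2p⁴ costs repulsion energy, so O ionizes more easily than half-filled N (2p³).

(B)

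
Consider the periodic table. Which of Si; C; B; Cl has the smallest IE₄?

The fourth ionization energy removes an electron from the +3 ion. For each element: Si³⁺ still has 1 valence electron; C³⁺ still has 1 valence electron; B³⁺ is the bare [He] core; Cl³⁺ still has 4 valence electrons.
Breaking into a closed-shell core is much more expensive than removing a leftover valence electron — B has the largest IE_4 here.
Valence configurations: Si³⁺ [Ne]3s¹, C³⁺ [He]2s¹, Cl³⁺ [Ne]3s²3p².
Approximate IE_4 values (kJ/mol): Si 4356, C 6223, B 25026, Cl 5159.
Hence IE_4: Si < Cl < C < B.

Si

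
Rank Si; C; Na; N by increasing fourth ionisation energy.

IE_4 is the cost of taking one more electron from the +3 cation: Si³⁺ still has 1 valence electron; C³⁺ still has 1 valence electron; Na³⁺ is already 2 electrons into the core; N³⁺ still has 2 valence electrons.
Breaking into a closed-shell core is much more expensive than removing a leftover valence electron — Na has the largest IE_4 here.
Valence configurations: Si³⁺ [Ne]3s¹, C³⁺ [He]2s¹, N³⁺ [He]2s².
Tabulated IE_4 (kJ/mol): Si 4356, C 6223, Na 9543, N 7475.
Overall IE_4 order: Si < C < N < Na.

Si < C < N < Na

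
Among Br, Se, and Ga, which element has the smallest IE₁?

Across a period the outer electron is held more tightly (higher IE₁); down a group it sits in a higher shell, more shielded, and comes off more easily.
All lie in period 4, so first ionization energy increases left to right.
The smallest IE₁ among these belongs to Ga.

Ga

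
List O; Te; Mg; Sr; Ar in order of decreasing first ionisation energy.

Ar > O > Te > Mg > Sr

O is in period 2, group 16; Mg is in period 3, group 2; Ar is in period 3, group 18; Sr is in period 5, group 2; Te is in period 5, group 16.
Removing the outermost electron gets harder across a period and easier down a group.
Neither a single period nor a single group — weigh both effects.
Mg > Sr: Mg sits above Sr in group 2, so the down-group effect alone puts Mg higher.
Te > Mg: period and group pull opposite ways; the across-period shift dominates (869 vs 738 kJ/mol).
O > Te: they share group 16; the group trend gives O the larger value.
Ar > O: the two effects oppose for this pair; the across-period effect wins (1521 vs 1314 kJ/mol).
Approximate values (kJ/mol): O 1314, Mg 738, Ar 1521, Sr 550, Te 869.
So from highest to lowest: Ar > O > Te > Mg > Sr.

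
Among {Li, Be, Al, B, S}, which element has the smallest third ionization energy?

Al

The third ionization energy removes an electron from the +2 ion. For each element: Li²⁺ is already 1 electron into the core; Be²⁺ is the bare [He] core; Al²⁺ still has 1 valence electron; B²⁺ still has 1 valence electron; S²⁺ still has 4 valence electrons.
Breaking into a closed-shell core is much more expensive than removing a leftover valence electron — Li and Be have the largest IE_3 here.
Valence configurations: Al²⁺ [Ne]3s¹, B²⁺ [He]2s¹, S²⁺ [Ne]3s²3p².
The numbers (kJ/mol): Li 11815, Be 14849, Al 2745, B 3660, S 3357.
Overall IE_3 order: Al < S < B < Li < Be.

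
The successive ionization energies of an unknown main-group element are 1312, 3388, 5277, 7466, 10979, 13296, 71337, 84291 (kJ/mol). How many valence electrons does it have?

6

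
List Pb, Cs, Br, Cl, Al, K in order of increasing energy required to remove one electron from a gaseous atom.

Al is in period 3, group 13; Cl is in period 3, group 17; K is in period 4, group 1; Br is in period 4, group 17; Cs is in period 6, group 1; Pb is in period 6, group 14.
IE₁ increases left→right with effective nuclear charge and decreases top→bottom as the valence shell moves farther out.
Here both period and group differ, so the two effects have to be weighed against each other.
K > Cs: they share group 1; the group trend gives K the larger value.
Al > K: both effects reinforce here, so Al is clearly the higher of the two.
Pb > Al: period and group pull opposite ways; the across-period shift dominates (716 vs 578 kJ/mol).
Br > Pb: relative to Pb, both the across-period and down-group shifts push Br's first ionization energy up.
Cl > Br: Cl sits above Br in group 17, so the down-group effect alone puts Cl higher.
Tabulated first ionization energy (kJ/mol): Al 578, Cl 1251, K 419, Br 1140, Cs 376, Pb 716.
So from lowest to highest: Cs < K < Al < Pb < Br < Cl.

Cs < K < Al < Pb < Br < Cl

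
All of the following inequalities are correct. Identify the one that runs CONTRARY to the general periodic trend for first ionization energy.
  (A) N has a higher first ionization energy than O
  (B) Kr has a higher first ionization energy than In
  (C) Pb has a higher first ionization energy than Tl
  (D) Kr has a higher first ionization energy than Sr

(A)

The general trend: first ionization energy increases across a period and decreases down a group.
(A) N (period 2, group 15) vs O (period 2, group 16): the stated order contradicts the simple trend.
(B) Kr (period 4, group 18) vs In (period 5, group 13): the stated order agrees with the simple trend.
(C) Pb (period 6, group 14) vs Tl (period 6, group 13): the stated order agrees with the simple trend.
(D) Kr (period 4, group 18) vs Sr (period 5, group 2): the stated order agrees with the simple trend.
The exception is (A): pairing an electron in O's 2p⁴ costs repulsion energy, so O ionizes more easily than half-filled N (2p³).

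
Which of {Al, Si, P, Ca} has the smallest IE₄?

Si

The fourth ionization energy removes an electron from the +3 ion. For each element: Al³⁺ is the bare [Ne] core; Si³⁺ still has 1 valence electron; P³⁺ still has 2 valence electrons; Ca³⁺ is already 1 electron into the core.
Breaking into a closed-shell core is much more expensive than removing a leftover valence electron — Ca and Al have the largest IE_4 here.
Valence configurations: Si³⁺ [Ne]3s¹, P³⁺ [Ne]3s².
Tabulated IE_4 (kJ/mol): Al 11577, Si 4356, P 4964, Ca 6491.
Hence IE_4: Si < P < Ca < Al.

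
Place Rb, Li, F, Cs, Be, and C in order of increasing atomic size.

F < C < Be < Li < Rb < Cs

Radius decreases left→right (rising Z_eff, same n) and increases top→bottom (higher n).
Neither a single period nor a single group — weigh both effects.
C > F: both are in period 2; the period trend gives C the larger value.
Be > C: both are in period 2; the period trend gives Be the larger value.
Li > Be: both are in period 2; the period trend gives Li the larger value.
Rb > Li: they share group 1; the group trend gives Rb the larger value.
Cs > Rb: Cs sits below Rb in group 1, so the down-group effect alone puts Cs larger.
Tabulated atomic radius (pm): Li 133, Be 102, C 75, F 64, Rb 210, Cs 232.
So from smallest to largest: F < C < Be < Li < Rb < Cs.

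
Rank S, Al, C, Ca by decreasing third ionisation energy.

Ca > C > S > Al

Consider each +2 ion: S²⁺ still has 4 valence electrons; Al²⁺ still has 1 valence electron; C²⁺ still has 2 valence electrons; Ca²⁺ is the bare [Ar] core.
Pulling an electron out of a noble-gas core costs far more than removing a remaining valence electron, so Ca sits at the high end of IE_3.
Valence configurations: S²⁺ [Ne]3s²3p², Al²⁺ [Ne]3s¹, C²⁺ [He]2s².
The numbers (kJ/mol): S 3357, Al 2745, C 4620, Ca 4912.
Overall IE_3 order: Al < S < C < Ca.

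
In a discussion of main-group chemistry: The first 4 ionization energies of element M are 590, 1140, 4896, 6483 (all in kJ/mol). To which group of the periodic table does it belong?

Group 2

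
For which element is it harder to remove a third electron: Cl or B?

Consider each +2 ion: Cl²⁺ still has 5 valence electrons; B²⁺ still has 1 valence electron.
All are still removing valence electrons, so compare the +2 ions as you would atoms: IE_3 generally rises across a period (higher Z_eff) and falls down a group (larger shell), subject to the usual subshell exceptions.
Valence configurations: Cl²⁺ [Ne]3s²3p³, B²⁺ [He]2s¹.
The numbers (kJ/mol): Cl 3822, B 3660.
So the third ionization energies run B < Cl.

Cl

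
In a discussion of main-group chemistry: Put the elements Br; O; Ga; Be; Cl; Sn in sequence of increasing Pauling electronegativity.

Be, Ga, Sn, Br, Cl, O

Smaller atoms with higher effective nuclear charge are more electronegative.
These span different periods and groups, so the two trends combine.
Ga > Be: period and group pull opposite ways; the across-period shift dominates (1.81 vs 1.57).
Sn > Ga: period and group pull opposite ways; the across-period shift dominates (1.96 vs 1.81).
Br > Sn: both effects reinforce here, so Br is clearly the higher of the two.
Cl > Br: they share group 17; the group trend gives Cl the larger value.
O > Cl: the two effects oppose for this pair; the down-group effect wins (3.44 vs 3.16).
Approximate values (Pauling): Be 1.57, O 3.44, Cl 3.16, Ga 1.81, Br 2.96, Sn 1.96.
So from lowest to highest: Be < Ga < Sn < Br < Cl < O.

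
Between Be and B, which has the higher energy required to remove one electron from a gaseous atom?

Be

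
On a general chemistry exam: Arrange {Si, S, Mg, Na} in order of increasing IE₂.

Consider each +1 ion: Si⁺ still has 3 valence electrons; S⁺ still has 5 valence electrons; Mg⁺ still has 1 valence electron; Na⁺ is the bare [Ne] core.
Pulling an electron out of a noble-gas core costs far more than removing a remaining valence electron, so Na sits at the high end of IE_2.
Valence configurations: Si⁺ [Ne]3s²3p¹, S⁺ [Ne]3s²3p³, Mg⁺ [Ne]3s¹.
Tabulated IE_2 (kJ/mol): Si 1577, S 2252, Mg 1451, Na 4562.
Putting it together, IE_2: Mg < Si < S < Na.

Mg < Si < S < Na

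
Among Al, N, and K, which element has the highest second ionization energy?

K

The second ionization energy removes an electron from the +1 ion. For each element: Al⁺ still has 2 valence electrons; N⁺ still has 4 valence electrons; K⁺ is the bare [Ar] core.
Core electrons are held far more tightly than valence electrons, so K tops the IE_2 order.
Valence configurations: Al⁺ [Ne]3s², N⁺ [He]2s²2p².
The numbers (kJ/mol): Al 1817, N 2856, K 3052.
Hence IE_2: Al < N < K.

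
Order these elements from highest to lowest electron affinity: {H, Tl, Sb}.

Atoms with high Z_eff and room in the valence shell (especially the halogens) have the most exothermic electron affinities.
Here both period and group differ, so the two effects have to be weighed against each other.
H > Tl: period and group pull opposite ways; the down-group shift dominates (73 vs 19 kJ/mol).
Sb > H: period and group pull opposite ways; the across-period shift dominates (103 vs 73 kJ/mol).
Approximate values (kJ/mol): H 73, Sb 103, Tl 19.
So from highest to lowest: Sb > H > Tl.

Sb > H > Tl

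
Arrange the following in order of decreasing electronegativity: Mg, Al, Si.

Mg is in period 3, group 2; Al is in period 3, group 13; Si is in period 3, group 14.
Atoms toward the upper right of the periodic table pull bonding electrons most strongly.
All lie in period 3, so electronegativity increases left to right.
So from highest to lowest: Si > Al > Mg.

Si, Al, Mg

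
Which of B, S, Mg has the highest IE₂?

B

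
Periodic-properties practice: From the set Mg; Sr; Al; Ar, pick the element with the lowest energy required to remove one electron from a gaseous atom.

Mg is in period 3, group 2; Al is in period 3, group 13; Ar is in period 3, group 18; Sr is in period 5, group 2.
Across a period the outer electron is held more tightly (higher IE₁); down a group it sits in a higher shell, more shielded, and comes off more easily.
These span different periods and groups, so the two trends combine.
Al > Sr: relative to Sr, both the across-period and down-group shifts push Al's first ionization energy up.
Mg > Al: this pair runs against the simple trend — see the exception note.
Ar > Mg: both are in period 3; the period trend gives Ar the larger value.
Note the exception: Mg has a higher first ionization energy than Al, contrary to the simple trend — Al's single 3p electron is easier to remove than one from Mg's filled 3s².
For reference (kJ/mol): Mg 738, Al 578, Ar 1521, Sr 550.
The lowest energy required to remove one electron from a gaseous atom among these belongs to Sr.

Sr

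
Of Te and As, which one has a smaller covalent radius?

As

Moving right in a period, electrons are added to the same shell under a stronger nuclear pull, so atoms get smaller; moving down, a new shell is opened and atoms get larger.
A diagonal step moves right (one effect) and down (the opposite effect) at once.
Te > As: the two effects oppose for this pair; the down-group effect wins (136 vs 121 pm).
For reference (pm): As 121, Te 136.
So As has the smaller covalent radius (As < Te).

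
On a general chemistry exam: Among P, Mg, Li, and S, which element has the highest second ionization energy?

After 1 electron has been removed, what remains? P⁺ still has 4 valence electrons; Mg⁺ still has 1 valence electron; Li⁺ is the bare [He] core; S⁺ still has 5 valence electrons.
Breaking into a closed-shell core is much more expensive than removing a leftover valence electron — Li has the largest IE_2 here.
Valence configurations: P⁺ [Ne]3s²3p², Mg⁺ [Ne]3s¹, S⁺ [Ne]3s²3p³.
Approximate IE_2 values (kJ/mol): P 1907, Mg 1451, Li 7298, S 2252.
So the second ionization energies run Mg < P < S < Li.

Li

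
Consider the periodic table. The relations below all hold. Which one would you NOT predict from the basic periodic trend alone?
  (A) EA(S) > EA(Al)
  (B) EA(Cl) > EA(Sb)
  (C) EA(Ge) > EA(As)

The general trend: electron affinity increases across a period and decreases down a group.
(A) S (period 3, group 16) vs Al (period 3, group 13): the stated order agrees with the simple trend.
(B) Cl (period 3, group 17) vs Sb (period 5, group 15): the stated order agrees with the simple trend.
(C) Ge (period 4, group 14) vs As (period 4, group 15): the stated order contradicts the simple trend.
The exception is (C): adding an electron to As's half-filled 4p³ is unfavourable, so Ge (4p²) has the more exothermic EA.

(C)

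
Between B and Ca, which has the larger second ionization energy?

B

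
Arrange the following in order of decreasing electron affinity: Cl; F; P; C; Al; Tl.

C is in period 2, group 14; F is in period 2, group 17; Al is in period 3, group 13; P is in period 3, group 15; Cl is in period 3, group 17; Tl is in period 6, group 13.
EA tends to increase across a period and decrease down a group, though the pattern is less regular than for IE or radius.
Here both period and group differ, so the two effects have to be weighed against each other.
Al > Tl: they share group 13; the group trend gives Al the larger value.
P > Al: both are in period 3; the period trend gives P the larger value.
C > P: the two effects oppose for this pair; the down-group effect wins (122 vs 72 kJ/mol).
F > C: both are in period 2; the period trend gives F the larger value.
Cl > F: this pair runs against the simple trend — see the exception note.
Note the exception: Cl has a higher electron affinity than F, contrary to the simple trend — F's small 2p subshell makes the incoming electron feel strong e⁻–e⁻ repulsion, so Cl actually releases more energy on gaining an electron.
Tabulated electron affinity (kJ/mol): C 122, F 328, Al 42, P 72, Cl 349, Tl 19.
So from highest to lowest: Cl > F > C > P > Al > Tl.

Cl > F > C > P > Al > Tl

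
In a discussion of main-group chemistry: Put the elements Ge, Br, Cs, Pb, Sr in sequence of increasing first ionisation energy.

Cs < Sr < Pb < Ge < Br

Removing the outermost electron gets harder across a period and easier down a group.
These span different periods and groups, so the two trends combine.
Sr > Cs: relative to Cs, both the across-period and down-group shifts push Sr's first ionization energy up.
Pb > Sr: the two effects oppose for this pair; the across-period effect wins (716 vs 550 kJ/mol).
Ge > Pb: they share group 14; the group trend gives Ge the larger value.
Br > Ge: both are in period 4; the period trend gives Br the larger value.
Tabulated first ionization energy (kJ/mol): Ge 762, Br 1140, Sr 550, Cs 376, Pb 716.
So from lowest to highest: Cs < Sr < Pb < Ge < Br.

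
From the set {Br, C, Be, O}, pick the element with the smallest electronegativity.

Be

Be is in period 2, group 2; C is in period 2, group 14; O is in period 2, group 16; Br is in period 4, group 17.
Electronegativity increases across a period and decreases down a group, tracking effective nuclear charge and atomic size.
Neither a single period nor a single group — weigh both effects.
C > Be: C lies to the right of Be in period 2, so the across-period effect alone puts C higher.
Br > C: the two effects oppose for this pair; the across-period effect wins (2.96 vs 2.55).
O > Br: the two effects oppose for this pair; the down-group effect wins (3.44 vs 2.96).
Tabulated electronegativity (Pauling): Be 1.57, C 2.55, O 3.44, Br 2.96.
The smallest electronegativity among these belongs to Be.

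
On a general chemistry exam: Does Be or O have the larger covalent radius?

Be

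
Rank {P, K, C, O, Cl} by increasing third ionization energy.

IE_3 is the cost of taking one more electron from the +2 cation: P²⁺ still has 3 valence electrons; K²⁺ is already 1 electron into the core; C²⁺ still has 2 valence electrons; O²⁺ still has 4 valence electrons; Cl²⁺ still has 5 valence electrons.
Usually core removal costs more than valence removal, but here the competition is close: a tightly held n=2 valence electron can cost more to remove than an n=3 core electron, so the actual values have to decide it.
Valence configurations: P²⁺ [Ne]3s²3p¹, C²⁺ [He]2s², O²⁺ [He]2s²2p², Cl²⁺ [Ne]3s²3p³.
The numbers (kJ/mol): P 2914, K 4420, C 4620, O 5300, Cl 3822.
Overall IE_3 order: P < Cl < K < C < O.

P, Cl, K, C, O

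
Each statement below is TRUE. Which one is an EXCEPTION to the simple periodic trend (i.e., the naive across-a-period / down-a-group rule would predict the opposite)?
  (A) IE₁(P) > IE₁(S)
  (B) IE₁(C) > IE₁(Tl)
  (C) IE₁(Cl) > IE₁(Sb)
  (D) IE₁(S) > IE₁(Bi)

(A)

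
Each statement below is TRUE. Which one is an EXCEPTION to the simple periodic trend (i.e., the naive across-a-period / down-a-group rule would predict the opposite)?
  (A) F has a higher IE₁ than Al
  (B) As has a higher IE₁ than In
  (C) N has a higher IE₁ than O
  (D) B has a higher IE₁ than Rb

(C)

The general trend: IE₁ increases across a period and decreases down a group.
(A) F (period 2, group 17) vs Al (period 3, group 13): the stated order agrees with the simple trend.
(B) As (period 4, group 15) vs In (period 5, group 13): the stated order agrees with the simple trend.
(C) N (period 2, group 15) vs O (period 2, group 16): the stated order contradicts the simple trend.
(D) B (period 2, group 13) vs Rb (period 5, group 1): the stated order agrees with the simple trend.
The exception is (C): pairing an electron in O's 2p⁴ costs repulsion energy, so O ionizes more easily than half-filled N (2p³).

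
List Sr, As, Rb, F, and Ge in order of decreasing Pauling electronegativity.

Smaller atoms with higher effective nuclear charge are more electronegative.
Here both period and group differ, so the two effects have to be weighed against each other.
Sr > Rb: both are in period 5; the period trend gives Sr the larger value.
Ge > Sr: relative to Sr, both the across-period and down-group shifts push Ge's electronegativity up.
As > Ge: both are in period 4; the period trend gives As the larger value.
F > As: relative to As, both the across-period and down-group shifts push F's electronegativity up.
Approximate values (Pauling): F 3.98, Ge 2.01, As 2.18, Rb 0.82, Sr 0.95.
So from highest to lowest: F > As > Ge > Sr > Rb.

F > As > Ge > Sr > Rb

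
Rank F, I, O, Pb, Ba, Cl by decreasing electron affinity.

Adding an electron releases more energy for atoms nearer the top right (short of the noble gases).
Here both period and group differ, so the two effects have to be weighed against each other.
Pb > Ba: both are in period 6; the period trend gives Pb the larger value.
O > Pb: both effects reinforce here, so O is clearly the higher of the two.
I > O: period and group pull opposite ways; the across-period shift dominates (295 vs 141 kJ/mol).
F > I: they share group 17; the group trend gives F the larger value.
Cl > F: this pair runs against the simple trend — see the exception note.
Note the exception: Cl has a higher electron affinity than F, contrary to the simple trend — F's small 2p subshell makes the incoming electron feel strong e⁻–e⁻ repulsion, so Cl actually releases more energy on gaining an electron.
Approximate values (kJ/mol): O 141, F 328, Cl 349, I 295, Ba 14, Pb 35.
So from highest to lowest: Cl > F > I > O > Pb > Ba.

Cl > F > I > O > Pb > Ba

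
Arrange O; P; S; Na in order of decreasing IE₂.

After 1 electron has been removed, what remains? O⁺ still has 5 valence electrons; P⁺ still has 4 valence electrons; S⁺ still has 5 valence electrons; Na⁺ is the bare [Ne] core.
Breaking into a closed-shell core is much more expensive than removing a leftover valence electron — Na has the largest IE_2 here.
Valence configurations: O⁺ [He]2s²2p³, P⁺ [Ne]3s²3p², S⁺ [Ne]3s²3p³.
Approximate IE_2 values (kJ/mol): O 3388, P 1907, S 2252, Na 4562.
Putting it together, IE_2: P < S < O < Na.

Na > O > S > P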